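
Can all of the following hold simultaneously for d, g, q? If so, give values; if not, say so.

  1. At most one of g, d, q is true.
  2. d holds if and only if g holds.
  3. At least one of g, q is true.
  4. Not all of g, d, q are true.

d = False, g = False, q = True

  (1) {g, d, q}: 1 true — at most one ✓
  (2) d=F, g=F — same ✓
  (3) {g, q}: 1 true — at least one ✓
  (4) {g, d, q}: 1/3 true — not all ✓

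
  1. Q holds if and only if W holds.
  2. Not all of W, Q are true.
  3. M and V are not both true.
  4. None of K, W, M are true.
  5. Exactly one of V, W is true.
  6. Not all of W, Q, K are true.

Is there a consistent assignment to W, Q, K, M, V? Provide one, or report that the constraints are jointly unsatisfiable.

W: False; Q: False; K: False; M: False; V: True

  (1) Q=F, W=F — same ✓
  (2) {W, Q}: 0/2 true — not all ✓
  (3) M=F, V=T — not both ✓
  (4) {K, W, M}: 0 true — none ✓
  (5) {V, W}: 1 true — exactly one ✓
  (6) {W, Q, K}: 0/3 true — not all ✓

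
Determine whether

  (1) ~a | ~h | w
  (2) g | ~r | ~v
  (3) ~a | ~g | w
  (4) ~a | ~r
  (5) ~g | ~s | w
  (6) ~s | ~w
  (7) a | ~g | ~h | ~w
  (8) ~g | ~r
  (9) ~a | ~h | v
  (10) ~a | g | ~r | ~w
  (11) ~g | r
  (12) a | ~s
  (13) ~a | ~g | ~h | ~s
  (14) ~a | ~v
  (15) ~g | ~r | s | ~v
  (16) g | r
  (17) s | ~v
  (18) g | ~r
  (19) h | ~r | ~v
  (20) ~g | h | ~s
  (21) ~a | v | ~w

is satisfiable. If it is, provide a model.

Unsatisfiable

Case g = True:
  (~g | ~r) forces r = False.
  Clause (~g | r) is falsified — contradiction.
Case g = False:
  (g | r) forces r = True.
  Clause (g | ~r) is falsified — contradiction.
Both cases fail, so the formula is unsatisfiable.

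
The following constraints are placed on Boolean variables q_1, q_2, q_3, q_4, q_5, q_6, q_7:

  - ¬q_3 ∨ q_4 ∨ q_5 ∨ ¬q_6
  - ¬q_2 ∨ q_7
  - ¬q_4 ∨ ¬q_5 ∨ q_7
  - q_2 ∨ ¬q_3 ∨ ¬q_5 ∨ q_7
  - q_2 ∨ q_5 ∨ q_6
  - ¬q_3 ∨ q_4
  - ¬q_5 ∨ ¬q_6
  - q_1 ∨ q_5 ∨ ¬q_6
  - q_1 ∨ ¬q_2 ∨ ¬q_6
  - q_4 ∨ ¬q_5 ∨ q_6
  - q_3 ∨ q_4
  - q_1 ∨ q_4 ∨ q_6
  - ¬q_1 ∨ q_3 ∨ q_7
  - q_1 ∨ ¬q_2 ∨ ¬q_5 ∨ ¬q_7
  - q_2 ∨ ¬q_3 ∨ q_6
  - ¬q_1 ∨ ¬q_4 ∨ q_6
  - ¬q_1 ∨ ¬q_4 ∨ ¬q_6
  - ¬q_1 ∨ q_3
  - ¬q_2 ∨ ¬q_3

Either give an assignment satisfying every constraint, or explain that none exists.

q_1 = False, q_2 = True, q_3 = False, q_4 = True, q_5 = False, q_6 = False, q_7 = True

Try q_1 = True:
  (¬q_1 ∨ q_3) forces q_3 = True.
  (¬q_3 ∨ q_4) forces q_4 = True.
  (¬q_1 ∨ ¬q_4 ∨ q_6) forces q_6 = True.
  clause (¬q_1 ∨ ¬q_4 ∨ ¬q_6) is falsified — backtrack.
So q_1 = False.
Set q_2 = True.
  then (¬q_2 ∨ q_7) forces q_7 = True.
  then (q_1 ∨ ¬q_2 ∨ ¬q_6) forces q_6 = False.
  then (q_1 ∨ q_4 ∨ q_6) forces q_4 = True.
  then (q_1 ∨ ¬q_2 ∨ ¬q_5 ∨ ¬q_7) forces q_5 = False.
  then (¬q_2 ∨ ¬q_3) forces q_3 = False.
All clauses satisfied.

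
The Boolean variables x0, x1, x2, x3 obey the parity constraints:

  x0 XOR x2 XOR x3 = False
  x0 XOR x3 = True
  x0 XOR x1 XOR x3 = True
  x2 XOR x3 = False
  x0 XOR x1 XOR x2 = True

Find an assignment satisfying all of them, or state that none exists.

x0 = False, x1 = False, x2 = True, x3 = True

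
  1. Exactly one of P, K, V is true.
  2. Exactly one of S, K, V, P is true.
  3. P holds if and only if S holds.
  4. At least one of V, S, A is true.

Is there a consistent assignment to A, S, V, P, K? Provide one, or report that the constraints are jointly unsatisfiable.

A=F, S=F, V=T, P=F, K=F

  (1) {P, K, V}: 1 true — exactly one ✓
  (2) {S, K, V, P}: 1 true — exactly one ✓
  (3) P=F, S=F — same ✓
  (4) {V, S, A}: 1 true — at least one ✓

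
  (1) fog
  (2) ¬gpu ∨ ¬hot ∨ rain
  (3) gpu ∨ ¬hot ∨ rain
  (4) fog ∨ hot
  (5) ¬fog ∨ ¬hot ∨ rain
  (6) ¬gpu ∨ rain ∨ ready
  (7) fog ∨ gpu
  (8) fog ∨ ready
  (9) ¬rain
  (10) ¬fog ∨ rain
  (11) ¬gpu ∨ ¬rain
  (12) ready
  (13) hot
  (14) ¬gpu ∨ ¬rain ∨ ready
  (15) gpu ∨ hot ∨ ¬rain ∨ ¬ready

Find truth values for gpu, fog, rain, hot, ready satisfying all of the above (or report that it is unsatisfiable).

Case fog = True:
  (¬rain) forces rain = False.
  Clause (¬fog ∨ rain) is falsified — contradiction.
Case fog = False:
  Clause (fog) is falsified — contradiction.
Both cases fail, so the formula is unsatisfiable.

The formula is unsatisfiable.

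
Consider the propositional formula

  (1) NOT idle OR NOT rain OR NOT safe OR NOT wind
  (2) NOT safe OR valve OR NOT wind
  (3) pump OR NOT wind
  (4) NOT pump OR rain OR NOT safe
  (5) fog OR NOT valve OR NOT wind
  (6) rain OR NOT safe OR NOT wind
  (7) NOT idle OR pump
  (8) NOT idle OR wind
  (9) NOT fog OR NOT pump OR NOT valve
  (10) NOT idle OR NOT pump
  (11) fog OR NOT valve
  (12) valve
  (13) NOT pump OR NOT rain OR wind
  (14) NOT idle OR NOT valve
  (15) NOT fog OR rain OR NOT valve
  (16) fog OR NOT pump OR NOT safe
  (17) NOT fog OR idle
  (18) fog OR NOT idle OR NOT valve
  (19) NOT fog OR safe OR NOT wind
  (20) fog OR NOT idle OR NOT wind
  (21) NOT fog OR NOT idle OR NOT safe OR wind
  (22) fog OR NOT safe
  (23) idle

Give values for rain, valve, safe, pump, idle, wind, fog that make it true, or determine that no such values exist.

Case idle = True:
  (NOT idle OR pump) forces pump = True.
  Clause (NOT idle OR NOT pump) is falsified — contradiction.
Case idle = False:
  Clause (idle) is falsified — contradiction.
Both cases fail, so the formula is unsatisfiable.

UNSATISFIABLE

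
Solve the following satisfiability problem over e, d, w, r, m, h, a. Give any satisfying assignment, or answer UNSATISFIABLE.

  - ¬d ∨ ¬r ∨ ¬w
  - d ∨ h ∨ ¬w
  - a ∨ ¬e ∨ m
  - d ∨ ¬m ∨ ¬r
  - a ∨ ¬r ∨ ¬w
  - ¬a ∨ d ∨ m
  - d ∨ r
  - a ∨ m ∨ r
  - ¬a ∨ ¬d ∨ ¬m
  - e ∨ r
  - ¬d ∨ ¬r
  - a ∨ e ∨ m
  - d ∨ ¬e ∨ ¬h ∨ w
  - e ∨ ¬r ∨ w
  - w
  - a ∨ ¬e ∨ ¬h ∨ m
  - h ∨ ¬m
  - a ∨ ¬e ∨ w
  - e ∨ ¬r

e=T; d=T; w=T; r=F; m=T; h=T; a=F

Unit clause (w) forces w = True.
Try e = False:
  (e ∨ r) forces r = True.
  clause (e ∨ ¬r) is falsified — backtrack.
So e = True.
Set d = True.
  then (¬d ∨ ¬r ∨ ¬w) forces r = False.
Set m = True.
  then (¬a ∨ ¬d ∨ ¬m) forces a = False.
  then (h ∨ ¬m) forces h = True.
All clauses satisfied.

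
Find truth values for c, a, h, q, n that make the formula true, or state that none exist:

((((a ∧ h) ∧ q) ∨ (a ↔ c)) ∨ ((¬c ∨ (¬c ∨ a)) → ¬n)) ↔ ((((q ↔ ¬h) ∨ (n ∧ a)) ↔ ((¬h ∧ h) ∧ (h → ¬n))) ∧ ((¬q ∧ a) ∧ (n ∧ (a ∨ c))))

c=F, a=T, h=F, q=T, n=T

  ((((a ∧ h) ∧ q) ∨ (a ↔ c)) ∨ ((¬c ∨ (¬c ∨ a)) → ¬n)) ↔ ((((q ↔ ¬h) ∨ (n ∧ a)) ↔ ((¬h ∧ h) ∧ (h → ¬n))) ∧ ((¬q ∧ a) ∧ (n ∧ (a ∨ c)))) = True
    (((a ∧ h) ∧ q) ∨ (a ↔ c)) ∨ ((¬c ∨ (¬c ∨ a)) → ¬n) = False
      ((a ∧ h) ∧ q) ∨ (a ↔ c) = False
        (a ∧ h) ∧ q = False
          a ∧ h = False
        a ↔ c = False
      (¬c ∨ (¬c ∨ a)) → ¬n = False
        ¬c ∨ (¬c ∨ a) = True
          ¬c = True
          ¬c ∨ a = True
            ¬c = True
        ¬n = False
    (((q ↔ ¬h) ∨ (n ∧ a)) ↔ ((¬h ∧ h) ∧ (h → ¬n))) ∧ ((¬q ∧ a) ∧ (n ∧ (a ∨ c))) = False
      ((q ↔ ¬h) ∨ (n ∧ a)) ↔ ((¬h ∧ h) ∧ (h → ¬n)) = False
        (q ↔ ¬h) ∨ (n ∧ a) = True
          q ↔ ¬h = True
            ¬h = True
          n ∧ a = True
        (¬h ∧ h) ∧ (h → ¬n) = False
          ¬h ∧ h = False
            ¬h = True
          h → ¬n = True
            ¬n = False
      (¬q ∧ a) ∧ (n ∧ (a ∨ c)) = False
        ¬q ∧ a = False
          ¬q = False
        n ∧ (a ∨ c) = True
          a ∨ c = True
The formula evaluates to True.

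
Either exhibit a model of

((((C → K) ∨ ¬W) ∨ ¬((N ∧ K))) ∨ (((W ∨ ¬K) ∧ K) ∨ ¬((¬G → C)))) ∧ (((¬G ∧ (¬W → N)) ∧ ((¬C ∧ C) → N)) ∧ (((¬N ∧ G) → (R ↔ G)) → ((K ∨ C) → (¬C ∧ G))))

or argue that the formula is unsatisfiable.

R = False, W = False, C = False, N = True, K = False, G = False

  (((C → K) ∨ ¬W) ∨ ¬((N ∧ K))) ∨ (((W ∨ ¬K) ∧ K) ∨ ¬((¬G → C))) = True
    ((C → K) ∨ ¬W) ∨ ¬((N ∧ K)) = True
      (C → K) ∨ ¬W = True
        C → K = True
        ¬W = True
      ¬((N ∧ K)) = True
        N ∧ K = False
    ((W ∨ ¬K) ∧ K) ∨ ¬((¬G → C)) = True
      (W ∨ ¬K) ∧ K = False
        W ∨ ¬K = True
          ¬K = True
      ¬((¬G → C)) = True
        ¬G → C = False
          ¬G = True
  ((¬G ∧ (¬W → N)) ∧ ((¬C ∧ C) → N)) ∧ (((¬N ∧ G) → (R ↔ G)) → ((K ∨ C) → (¬C ∧ G))) = True
    (¬G ∧ (¬W → N)) ∧ ((¬C ∧ C) → N) = True
      ¬G ∧ (¬W → N) = True
        ¬G = True
        ¬W → N = True
          ¬W = True
      (¬C ∧ C) → N = True
        ¬C ∧ C = False
          ¬C = True
    ((¬N ∧ G) → (R ↔ G)) → ((K ∨ C) → (¬C ∧ G)) = True
      (¬N ∧ G) → (R ↔ G) = True
        ¬N ∧ G = False
          ¬N = False
        R ↔ G = True
      (K ∨ C) → (¬C ∧ G) = True
        K ∨ C = False
        ¬C ∧ G = False
          ¬C = True
Both conjuncts True, so the formula holds.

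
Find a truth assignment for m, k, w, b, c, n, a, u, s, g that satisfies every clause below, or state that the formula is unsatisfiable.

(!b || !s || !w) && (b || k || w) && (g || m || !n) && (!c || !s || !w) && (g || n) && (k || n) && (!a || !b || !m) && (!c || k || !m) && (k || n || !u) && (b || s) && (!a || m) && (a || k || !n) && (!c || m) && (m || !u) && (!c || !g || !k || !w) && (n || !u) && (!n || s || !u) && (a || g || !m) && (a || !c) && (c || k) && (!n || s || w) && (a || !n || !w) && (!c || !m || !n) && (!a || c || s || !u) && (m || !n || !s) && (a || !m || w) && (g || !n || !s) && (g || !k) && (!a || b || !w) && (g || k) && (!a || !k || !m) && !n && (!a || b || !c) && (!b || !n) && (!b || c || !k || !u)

m = False, k = True, w = False, b = True, c = False, n = False, a = False, u = False, s = True, g = True

Unit clause (!n) forces n = False.
In (g || n) only g is left, so g = True.
In (k || n) only k is left, so k = True.
In (n || !u) only !u is left, so u = False.
Set m = False.
  then (!a || m) forces a = False.
  then (!c || m) forces c = False.
Set w = False.
Set b = True.
Set s = True.
All clauses satisfied.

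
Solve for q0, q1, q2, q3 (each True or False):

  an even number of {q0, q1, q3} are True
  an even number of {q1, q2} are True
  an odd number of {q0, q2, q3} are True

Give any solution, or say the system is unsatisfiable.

Adding constraints 1, 2, 3 mod 2: every variable appears an even number of times on the left, so the left side is 0.
But the right sides sum to 1 (mod 2). 0 ≠ 1 — the system is inconsistent.

UNSATISFIABLE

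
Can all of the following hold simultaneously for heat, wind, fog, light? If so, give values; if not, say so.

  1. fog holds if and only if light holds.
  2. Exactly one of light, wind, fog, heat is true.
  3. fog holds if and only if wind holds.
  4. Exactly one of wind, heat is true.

heat=T, wind=F, fog=F, light=F

  (1) fog=F, light=F — same ✓
  (2) {light, wind, fog, heat}: 1 true — exactly one ✓
  (3) fog=F, wind=F — same ✓
  (4) {wind, heat}: 1 true — exactly one ✓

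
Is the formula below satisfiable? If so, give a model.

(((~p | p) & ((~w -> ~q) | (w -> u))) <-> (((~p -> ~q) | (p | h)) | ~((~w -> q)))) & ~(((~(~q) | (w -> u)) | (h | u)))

q: False, w: True, h: False, p: True, u: False

  ((~p | p) & ((~w -> ~q) | (w -> u))) <-> (((~p -> ~q) | (p | h)) | ~((~w -> q))) = True
    (~p | p) & ((~w -> ~q) | (w -> u)) = True
      ~p | p = True
        ~p = False
      (~w -> ~q) | (w -> u) = True
        ~w -> ~q = True
          ~w = False
          ~q = True
        w -> u = False
    ((~p -> ~q) | (p | h)) | ~((~w -> q)) = True
      (~p -> ~q) | (p | h) = True
        ~p -> ~q = True
          ~p = False
          ~q = True
        p | h = True
      ~((~w -> q)) = False
        ~w -> q = True
          ~w = False
  ~(((~(~q) | (w -> u)) | (h | u))) = True
    (~(~q) | (w -> u)) | (h | u) = False
      ~(~q) | (w -> u) = False
        ~(~q) = False
          ~q = True
        w -> u = False
      h | u = False
Both conjuncts True, so the formula holds.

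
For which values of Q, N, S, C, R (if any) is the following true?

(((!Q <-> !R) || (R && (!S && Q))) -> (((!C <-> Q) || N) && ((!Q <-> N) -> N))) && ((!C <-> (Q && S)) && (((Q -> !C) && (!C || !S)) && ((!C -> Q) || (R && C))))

Q=F; N=T; S=F; C=T; R=T

  ((!Q <-> !R) || (R && (!S && Q))) -> (((!C <-> Q) || N) && ((!Q <-> N) -> N)) = True
    (!Q <-> !R) || (R && (!S && Q)) = False
      !Q <-> !R = False
        !Q = True
        !R = False
      R && (!S && Q) = False
        !S && Q = False
          !S = True
    ((!C <-> Q) || N) && ((!Q <-> N) -> N) = True
      (!C <-> Q) || N = True
        !C <-> Q = True
          !C = False
      (!Q <-> N) -> N = True
        !Q <-> N = True
          !Q = True
  (!C <-> (Q && S)) && (((Q -> !C) && (!C || !S)) && ((!C -> Q) || (R && C))) = True
    !C <-> (Q && S) = True
      !C = False
      Q && S = False
    ((Q -> !C) && (!C || !S)) && ((!C -> Q) || (R && C)) = True
      (Q -> !C) && (!C || !S) = True
        Q -> !C = True
          !C = False
        !C || !S = True
          !C = False
          !S = True
      (!C -> Q) || (R && C) = True
        !C -> Q = True
          !C = False
        R && C = True
Both conjuncts True, so the formula holds.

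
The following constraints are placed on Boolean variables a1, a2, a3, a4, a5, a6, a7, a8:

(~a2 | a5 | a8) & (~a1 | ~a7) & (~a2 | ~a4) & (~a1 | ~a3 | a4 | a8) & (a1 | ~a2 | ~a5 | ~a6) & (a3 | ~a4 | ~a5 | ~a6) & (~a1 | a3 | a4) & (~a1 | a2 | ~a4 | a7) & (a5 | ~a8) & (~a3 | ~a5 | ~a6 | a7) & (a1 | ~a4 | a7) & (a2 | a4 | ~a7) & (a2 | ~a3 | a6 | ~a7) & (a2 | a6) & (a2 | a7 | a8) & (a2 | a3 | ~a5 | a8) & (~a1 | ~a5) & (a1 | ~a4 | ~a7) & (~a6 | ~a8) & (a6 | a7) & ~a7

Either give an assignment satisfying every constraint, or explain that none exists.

UNSATISFIABLE

Case a7 = True:
  Clause (~a7) is falsified — contradiction.
Case a7 = False:
  (a6 | a7) forces a6 = True.
  (~a6 | ~a8) forces a8 = False.
  (a2 | a7 | a8) forces a2 = True.
  (~a2 | a5 | a8) forces a5 = True.
  (~a2 | ~a4) forces a4 = False.
  (a1 | ~a2 | ~a5 | ~a6) forces a1 = True.
  Clause (~a1 | ~a5) is falsified — contradiction.
Both cases fail, so the formula is unsatisfiable.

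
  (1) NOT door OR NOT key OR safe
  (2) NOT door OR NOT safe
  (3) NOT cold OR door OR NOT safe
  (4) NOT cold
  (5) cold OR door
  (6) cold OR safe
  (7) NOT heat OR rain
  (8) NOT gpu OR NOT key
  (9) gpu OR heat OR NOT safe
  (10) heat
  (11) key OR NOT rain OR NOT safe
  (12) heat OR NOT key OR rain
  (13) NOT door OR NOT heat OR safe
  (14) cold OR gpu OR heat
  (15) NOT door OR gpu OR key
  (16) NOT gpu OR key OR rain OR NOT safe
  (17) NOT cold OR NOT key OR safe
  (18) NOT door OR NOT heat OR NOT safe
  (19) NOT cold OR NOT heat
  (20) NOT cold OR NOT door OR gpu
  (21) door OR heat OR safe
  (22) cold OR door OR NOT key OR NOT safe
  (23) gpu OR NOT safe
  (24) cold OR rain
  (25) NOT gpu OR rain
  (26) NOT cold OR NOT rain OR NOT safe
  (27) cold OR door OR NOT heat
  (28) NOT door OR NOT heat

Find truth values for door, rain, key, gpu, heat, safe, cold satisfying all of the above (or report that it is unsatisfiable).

No satisfying assignment exists.

Case heat = True:
  (NOT cold) forces cold = False.
  (cold OR door) forces door = True.
  Clause (NOT door OR NOT heat) is falsified — contradiction.
Case heat = False:
  Clause (heat) is falsified — contradiction.
Both cases fail, so the formula is unsatisfiable.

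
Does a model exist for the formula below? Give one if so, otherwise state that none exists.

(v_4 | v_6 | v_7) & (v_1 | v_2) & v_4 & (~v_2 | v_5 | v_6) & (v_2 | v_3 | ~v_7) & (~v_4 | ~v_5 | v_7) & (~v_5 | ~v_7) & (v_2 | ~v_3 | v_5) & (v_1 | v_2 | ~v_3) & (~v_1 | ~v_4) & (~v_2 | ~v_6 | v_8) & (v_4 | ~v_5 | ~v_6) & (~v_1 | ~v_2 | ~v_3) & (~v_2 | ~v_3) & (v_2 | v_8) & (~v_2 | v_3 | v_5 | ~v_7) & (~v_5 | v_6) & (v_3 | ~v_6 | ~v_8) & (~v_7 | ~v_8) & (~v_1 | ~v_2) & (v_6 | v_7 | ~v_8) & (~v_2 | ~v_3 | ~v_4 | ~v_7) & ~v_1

Case v_5 = True:
  (v_4) forces v_4 = True.
  (~v_4 | ~v_5 | v_7) forces v_7 = True.
  Clause (~v_5 | ~v_7) is falsified — contradiction.
Case v_5 = False:
  (v_4) forces v_4 = True.
  (~v_1 | ~v_4) forces v_1 = False.
  (v_1 | v_2) forces v_2 = True.
  (~v_2 | v_5 | v_6) forces v_6 = True.
  (~v_2 | ~v_6 | v_8) forces v_8 = True.
  (~v_2 | ~v_3) forces v_3 = False.
  Clause (v_3 | ~v_6 | ~v_8) is falsified — contradiction.
Both cases fail, so the formula is unsatisfiable.

No satisfying assignment exists.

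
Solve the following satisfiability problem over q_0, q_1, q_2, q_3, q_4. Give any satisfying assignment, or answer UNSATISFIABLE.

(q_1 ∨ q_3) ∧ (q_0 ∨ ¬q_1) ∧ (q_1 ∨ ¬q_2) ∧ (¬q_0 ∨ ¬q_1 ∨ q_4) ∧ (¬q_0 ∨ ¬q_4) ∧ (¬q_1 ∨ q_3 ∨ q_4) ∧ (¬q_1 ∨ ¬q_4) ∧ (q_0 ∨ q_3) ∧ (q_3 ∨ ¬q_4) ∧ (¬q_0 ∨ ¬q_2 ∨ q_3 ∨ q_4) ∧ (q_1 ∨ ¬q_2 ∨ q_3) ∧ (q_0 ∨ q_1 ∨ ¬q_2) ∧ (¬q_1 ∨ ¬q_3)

Set q_0 = False.
  then (q_0 ∨ ¬q_1) forces q_1 = False.
  then (q_1 ∨ ¬q_2) forces q_2 = False.
  then (q_0 ∨ q_3) forces q_3 = True.
Set q_4 = False.
All clauses satisfied.

q_0: False; q_1: False; q_2: False; q_3: True; q_4: False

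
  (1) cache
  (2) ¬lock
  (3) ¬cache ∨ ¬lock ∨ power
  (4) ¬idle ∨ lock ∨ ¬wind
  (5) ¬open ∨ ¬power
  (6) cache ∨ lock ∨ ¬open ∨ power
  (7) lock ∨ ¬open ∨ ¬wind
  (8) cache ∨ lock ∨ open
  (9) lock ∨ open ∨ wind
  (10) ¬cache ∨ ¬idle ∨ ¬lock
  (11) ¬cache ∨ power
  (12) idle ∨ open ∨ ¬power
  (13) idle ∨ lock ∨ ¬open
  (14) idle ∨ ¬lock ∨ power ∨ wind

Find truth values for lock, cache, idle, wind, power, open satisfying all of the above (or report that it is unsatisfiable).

Unsatisfiable — no assignment works.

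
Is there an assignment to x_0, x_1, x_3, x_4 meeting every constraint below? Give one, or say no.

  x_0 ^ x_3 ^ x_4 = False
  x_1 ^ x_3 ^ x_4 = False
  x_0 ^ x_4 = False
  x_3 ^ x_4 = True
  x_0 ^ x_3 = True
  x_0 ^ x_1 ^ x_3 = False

x_0=T, x_1=T, x_3=F, x_4=T

x_0 ^ x_3 ^ x_4 = T ^ F ^ T = False ✓
x_1 ^ x_3 ^ x_4 = T ^ F ^ T = False ✓
x_0 ^ x_4 = T ^ T = False ✓
x_3 ^ x_4 = F ^ T = True ✓
x_0 ^ x_3 = T ^ F = True ✓
x_0 ^ x_1 ^ x_3 = T ^ T ^ F = False ✓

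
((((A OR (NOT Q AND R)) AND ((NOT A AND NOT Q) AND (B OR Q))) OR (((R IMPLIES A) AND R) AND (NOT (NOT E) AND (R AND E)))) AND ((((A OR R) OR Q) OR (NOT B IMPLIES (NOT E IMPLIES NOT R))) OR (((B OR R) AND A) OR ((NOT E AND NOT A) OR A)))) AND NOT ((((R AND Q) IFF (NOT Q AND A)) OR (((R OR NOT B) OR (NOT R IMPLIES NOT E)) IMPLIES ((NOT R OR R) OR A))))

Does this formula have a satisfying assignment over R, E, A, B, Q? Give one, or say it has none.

Unsatisfiable

The conjunct NOT ((((R AND Q) IFF (NOT Q AND A)) OR (((R OR NOT B) OR (NOT R IMPLIES NOT E)) IMPLIES ((NOT R OR R) OR A)))) is unsatisfiable on its own:
  R = True: this becomes NOT (((Q IFF (NOT Q AND A)) OR True)) = False.
  R = False: this becomes NOT ((NOT ((NOT Q AND A)) OR True)) = False.
So the whole conjunction is unsatisfiable.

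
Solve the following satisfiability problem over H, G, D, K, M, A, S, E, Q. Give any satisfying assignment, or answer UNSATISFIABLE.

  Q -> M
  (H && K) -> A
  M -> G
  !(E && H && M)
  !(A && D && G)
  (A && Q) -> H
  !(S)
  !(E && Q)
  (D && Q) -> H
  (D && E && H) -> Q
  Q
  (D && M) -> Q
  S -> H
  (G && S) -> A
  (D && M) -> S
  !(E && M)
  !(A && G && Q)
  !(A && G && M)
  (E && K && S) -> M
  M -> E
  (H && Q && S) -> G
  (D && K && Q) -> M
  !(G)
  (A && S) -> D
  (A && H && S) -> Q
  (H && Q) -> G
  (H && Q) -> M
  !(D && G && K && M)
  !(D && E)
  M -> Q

Case G = True:
  Clause (!G) is falsified — contradiction.
Case G = False:
  (Q) forces Q = True.
  (M || !Q) forces M = True.
  Clause (G || !M) is falsified — contradiction.
Both cases fail, so the formula is unsatisfiable.

The formula is unsatisfiable.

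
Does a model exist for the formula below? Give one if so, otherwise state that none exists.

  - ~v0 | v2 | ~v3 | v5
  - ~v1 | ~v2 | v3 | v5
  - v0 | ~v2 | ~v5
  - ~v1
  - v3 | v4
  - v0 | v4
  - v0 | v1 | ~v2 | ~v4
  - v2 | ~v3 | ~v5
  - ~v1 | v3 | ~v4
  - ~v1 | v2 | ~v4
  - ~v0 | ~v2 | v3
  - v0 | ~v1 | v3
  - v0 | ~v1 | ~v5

v0=T; v1=F; v2=T; v3=T; v4=F; v5=F

Unit clause (~v1) forces v1 = False.
Set v0 = True.
Set v2 = True.
  then (~v0 | ~v2 | v3) forces v3 = True.
Set v4 = False.
Set v5 = False.
All clauses satisfied.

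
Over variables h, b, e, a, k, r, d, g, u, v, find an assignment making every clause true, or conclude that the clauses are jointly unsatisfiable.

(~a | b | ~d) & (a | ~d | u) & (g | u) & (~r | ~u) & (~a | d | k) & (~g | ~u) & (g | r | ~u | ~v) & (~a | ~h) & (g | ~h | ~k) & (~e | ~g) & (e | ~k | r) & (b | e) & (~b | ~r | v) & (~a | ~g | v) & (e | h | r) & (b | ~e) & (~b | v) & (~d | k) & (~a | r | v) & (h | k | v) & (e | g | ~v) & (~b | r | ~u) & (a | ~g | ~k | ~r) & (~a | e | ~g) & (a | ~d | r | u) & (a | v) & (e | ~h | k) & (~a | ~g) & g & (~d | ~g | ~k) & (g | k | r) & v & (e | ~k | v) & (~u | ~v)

h = False, b = True, e = False, a = False, k = False, r = True, d = False, g = True, u = False, v = True

Unit clause (g) forces g = True.
Unit clause (v) forces v = True.
In (~u | ~v) only ~u is left, so u = False.
In (~e | ~g) only ~e is left, so e = False.
In (b | e) only b is left, so b = True.
In (~a | e | ~g) only ~a is left, so a = False.
In (a | ~d | u) only ~d is left, so d = False.
Try h = True:
  (e | ~h | k) forces k = True.
  (e | ~k | r) forces r = True.
  clause (a | ~g | ~k | ~r) is falsified — backtrack.
So h = False.
  then (e | h | r) forces r = True.
  then (a | ~g | ~k | ~r) forces k = False.
All clauses satisfied.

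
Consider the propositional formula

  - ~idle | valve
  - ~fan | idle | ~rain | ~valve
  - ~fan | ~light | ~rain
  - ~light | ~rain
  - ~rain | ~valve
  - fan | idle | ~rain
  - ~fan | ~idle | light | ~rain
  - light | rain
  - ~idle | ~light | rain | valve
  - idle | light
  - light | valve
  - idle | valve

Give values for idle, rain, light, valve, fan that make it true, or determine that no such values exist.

idle = False, rain = False, light = True, valve = True, fan = True

Set idle = False.
  then (idle | light) forces light = True.
  then (idle | valve) forces valve = True.
  then (~light | ~rain) forces rain = False.
Set fan = True.
All clauses satisfied.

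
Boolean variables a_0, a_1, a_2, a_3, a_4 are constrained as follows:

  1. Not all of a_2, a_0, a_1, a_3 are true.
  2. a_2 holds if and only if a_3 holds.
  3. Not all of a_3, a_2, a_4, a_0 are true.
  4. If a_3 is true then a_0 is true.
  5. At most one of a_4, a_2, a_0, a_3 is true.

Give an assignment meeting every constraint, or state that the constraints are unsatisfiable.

a_0 = False, a_1 = True, a_2 = False, a_3 = False, a_4 = True

  (1) {a_2, a_0, a_1, a_3}: 1/4 true — not all ✓
  (2) a_2=F, a_3=F — same ✓
  (3) {a_3, a_2, a_4, a_0}: 1/4 true — not all ✓
  (4) a_3=F ⇒ a_0: vacuous ✓
  (5) {a_4, a_2, a_0, a_3}: 1 true — at most one ✓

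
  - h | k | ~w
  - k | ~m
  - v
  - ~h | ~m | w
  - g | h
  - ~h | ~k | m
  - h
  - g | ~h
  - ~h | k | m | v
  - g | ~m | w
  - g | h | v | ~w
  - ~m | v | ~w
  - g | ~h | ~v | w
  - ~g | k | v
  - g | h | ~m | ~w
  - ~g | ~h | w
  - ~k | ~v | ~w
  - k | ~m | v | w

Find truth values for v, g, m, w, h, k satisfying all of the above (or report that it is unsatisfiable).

v=T, g=T, m=F, w=T, h=T, k=F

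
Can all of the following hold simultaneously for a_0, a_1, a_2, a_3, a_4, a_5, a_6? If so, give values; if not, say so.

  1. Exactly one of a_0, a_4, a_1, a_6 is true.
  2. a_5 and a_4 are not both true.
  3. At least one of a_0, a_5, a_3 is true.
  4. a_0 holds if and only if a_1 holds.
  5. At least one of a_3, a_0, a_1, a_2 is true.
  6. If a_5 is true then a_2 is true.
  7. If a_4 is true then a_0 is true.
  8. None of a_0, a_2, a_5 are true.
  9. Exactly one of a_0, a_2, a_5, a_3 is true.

a_0 = False, a_1 = False, a_2 = False, a_3 = True, a_4 = False, a_5 = False, a_6 = True

  (1) {a_0, a_4, a_1, a_6}: 1 true — exactly one ✓
  (2) a_5=F, a_4=F — not both ✓
  (3) {a_0, a_5, a_3}: 1 true — at least one ✓
  (4) a_0=F, a_1=F — same ✓
  (5) {a_3, a_0, a_1, a_2}: 1 true — at least one ✓
  (6) a_5=F ⇒ a_2: vacuous ✓
  (7) a_4=F ⇒ a_0: vacuous ✓
  (8) {a_0, a_2, a_5}: 0 true — none ✓
  (9) {a_0, a_2, a_5, a_3}: 1 true — exactly one ✓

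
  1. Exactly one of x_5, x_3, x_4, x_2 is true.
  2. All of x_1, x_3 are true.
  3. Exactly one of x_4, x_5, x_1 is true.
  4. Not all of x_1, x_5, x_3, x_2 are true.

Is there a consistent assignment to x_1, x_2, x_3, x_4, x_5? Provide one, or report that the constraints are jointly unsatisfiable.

x_1=T, x_2=F, x_3=T, x_4=F, x_5=F

  (1) {x_5, x_3, x_4, x_2}: 1 true — exactly one ✓
  (2) {x_1, x_3}: all 2 true ✓
  (3) {x_4, x_5, x_1}: 1 true — exactly one ✓
  (4) {x_1, x_5, x_3, x_2}: 2/4 true — not all ✓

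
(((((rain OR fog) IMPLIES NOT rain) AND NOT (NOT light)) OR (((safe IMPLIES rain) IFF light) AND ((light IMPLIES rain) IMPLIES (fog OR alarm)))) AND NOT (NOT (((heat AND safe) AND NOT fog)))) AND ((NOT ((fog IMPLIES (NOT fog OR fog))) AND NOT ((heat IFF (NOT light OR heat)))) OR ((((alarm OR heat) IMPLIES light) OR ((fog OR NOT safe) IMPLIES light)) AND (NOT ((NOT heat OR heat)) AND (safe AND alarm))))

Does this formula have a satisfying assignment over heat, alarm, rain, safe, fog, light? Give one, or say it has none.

The conjunct (NOT ((fog IMPLIES (NOT fog OR fog))) AND NOT ((heat IFF (NOT light OR heat)))) OR ((((alarm OR heat) IMPLIES light) OR ((fog OR NOT safe) IMPLIES light)) AND (NOT ((NOT heat OR heat)) AND (safe AND alarm))) is unsatisfiable on its own:
  heat = True: this becomes (NOT ((fog IMPLIES (NOT fog OR fog))) AND False) OR ((light OR ((fog OR NOT safe) IMPLIES light)) AND False) = False.
  heat = False: simplifies to NOT ((fog IMPLIES (NOT fog OR fog))) AND NOT light.
    fog = True: the conjunct NOT ((fog IMPLIES (NOT fog OR fog))) becomes NOT ((True IMPLIES True)) = False.
    fog = False: the conjunct NOT ((fog IMPLIES (NOT fog OR fog))) becomes NOT ((False IMPLIES True)) = False.
So the whole conjunction is unsatisfiable.

UNSATISFIABLE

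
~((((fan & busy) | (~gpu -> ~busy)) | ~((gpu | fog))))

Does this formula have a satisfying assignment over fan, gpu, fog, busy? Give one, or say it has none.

fan = False, gpu = False, fog = True, busy = True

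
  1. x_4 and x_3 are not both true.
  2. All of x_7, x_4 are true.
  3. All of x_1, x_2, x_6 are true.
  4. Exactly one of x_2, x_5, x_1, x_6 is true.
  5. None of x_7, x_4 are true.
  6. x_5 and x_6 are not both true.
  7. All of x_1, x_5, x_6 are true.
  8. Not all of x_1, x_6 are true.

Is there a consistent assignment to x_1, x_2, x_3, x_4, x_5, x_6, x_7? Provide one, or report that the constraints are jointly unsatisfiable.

Case x_4 = True:
  Constraint (5) is violated (x_4=T) — contradiction.
Case x_4 = False:
  Constraint (2) is violated (x_4=F) — contradiction.
Both cases fail — unsatisfiable.

No satisfying assignment exists.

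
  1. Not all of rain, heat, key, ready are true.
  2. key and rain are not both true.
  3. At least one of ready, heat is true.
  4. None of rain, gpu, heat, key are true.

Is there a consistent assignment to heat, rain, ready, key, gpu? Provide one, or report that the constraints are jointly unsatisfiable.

heat=F; rain=F; ready=T; key=F; gpu=F

  (1) {rain, heat, key, ready}: 1/4 true — not all ✓
  (2) key=F, rain=F — not both ✓
  (3) {ready, heat}: 1 true — at least one ✓
  (4) {rain, gpu, heat, key}: 0 true — none ✓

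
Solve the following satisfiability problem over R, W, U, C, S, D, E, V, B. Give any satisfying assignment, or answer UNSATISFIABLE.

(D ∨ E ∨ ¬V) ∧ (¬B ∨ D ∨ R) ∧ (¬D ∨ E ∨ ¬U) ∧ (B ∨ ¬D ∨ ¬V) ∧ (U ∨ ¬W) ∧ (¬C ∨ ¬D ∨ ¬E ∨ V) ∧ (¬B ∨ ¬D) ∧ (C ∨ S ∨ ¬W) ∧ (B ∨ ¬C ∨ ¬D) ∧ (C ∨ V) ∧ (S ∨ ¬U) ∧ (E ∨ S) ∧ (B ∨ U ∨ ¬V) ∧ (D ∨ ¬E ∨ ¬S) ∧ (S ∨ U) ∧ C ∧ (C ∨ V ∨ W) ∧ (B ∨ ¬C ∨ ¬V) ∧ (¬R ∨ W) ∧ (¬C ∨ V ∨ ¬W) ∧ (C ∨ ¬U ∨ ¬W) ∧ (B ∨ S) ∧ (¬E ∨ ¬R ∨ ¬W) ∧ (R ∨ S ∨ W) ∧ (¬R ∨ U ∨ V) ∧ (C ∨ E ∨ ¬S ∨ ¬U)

R = False; W = False; U = False; C = True; S = True; D = False; E = False; V = False; B = False

Unit clause (C) forces C = True.
Set R = False.
Set W = False.
  then (R ∨ S ∨ W) forces S = True.
Set U = False.
Try D = True:
  (¬B ∨ ¬D) forces B = False.
  clause (B ∨ ¬C ∨ ¬D) is falsified — backtrack.
So D = False.
  then (¬B ∨ D ∨ R) forces B = False.
  then (B ∨ U ∨ ¬V) forces V = False.
  then (D ∨ ¬E ∨ ¬S) forces E = False.
All clauses satisfied.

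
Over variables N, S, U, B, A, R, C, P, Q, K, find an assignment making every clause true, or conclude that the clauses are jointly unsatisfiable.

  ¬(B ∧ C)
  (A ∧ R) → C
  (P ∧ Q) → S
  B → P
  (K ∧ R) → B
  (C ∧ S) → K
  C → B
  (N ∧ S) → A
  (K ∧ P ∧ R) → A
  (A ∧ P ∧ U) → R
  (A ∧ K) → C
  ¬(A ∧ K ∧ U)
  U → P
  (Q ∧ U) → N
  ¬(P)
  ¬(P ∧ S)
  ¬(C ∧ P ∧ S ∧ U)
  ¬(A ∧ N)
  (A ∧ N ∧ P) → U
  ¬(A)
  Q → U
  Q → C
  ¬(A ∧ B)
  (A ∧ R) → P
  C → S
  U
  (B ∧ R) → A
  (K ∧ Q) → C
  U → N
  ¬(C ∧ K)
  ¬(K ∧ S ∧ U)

The formula is unsatisfiable.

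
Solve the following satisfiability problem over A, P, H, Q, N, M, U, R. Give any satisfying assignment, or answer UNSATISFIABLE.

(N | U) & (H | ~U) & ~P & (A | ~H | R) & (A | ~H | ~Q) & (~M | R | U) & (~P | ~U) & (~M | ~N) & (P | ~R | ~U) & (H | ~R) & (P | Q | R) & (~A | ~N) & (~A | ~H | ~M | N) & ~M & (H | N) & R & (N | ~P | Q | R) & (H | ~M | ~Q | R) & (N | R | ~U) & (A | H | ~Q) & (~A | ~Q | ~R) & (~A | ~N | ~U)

Unit clause (~P) forces P = False.
Unit clause (~M) forces M = False.
Unit clause (R) forces R = True.
In (P | ~R | ~U) only ~U is left, so U = False.
In (H | ~R) only H is left, so H = True.
In (N | U) only N is left, so N = True.
In (~A | ~N) only ~A is left, so A = False.
In (A | ~H | ~Q) only ~Q is left, so Q = False.
All clauses satisfied.

A = False, P = False, H = True, Q = False, N = True, M = False, U = False, R = True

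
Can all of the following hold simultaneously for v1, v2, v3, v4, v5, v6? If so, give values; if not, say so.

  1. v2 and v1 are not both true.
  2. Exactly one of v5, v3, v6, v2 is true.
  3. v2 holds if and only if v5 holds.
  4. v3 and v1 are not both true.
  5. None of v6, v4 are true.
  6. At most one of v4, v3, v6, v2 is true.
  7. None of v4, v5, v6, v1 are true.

v1 = False, v2 = False, v3 = True, v4 = False, v5 = False, v6 = False

  (1) v2=F, v1=F — not both ✓
  (2) {v5, v3, v6, v2}: 1 true — exactly one ✓
  (3) v2=F, v5=F — same ✓
  (4) v3=T, v1=F — not both ✓
  (5) {v6, v4}: 0 true — none ✓
  (6) {v4, v3, v6, v2}: 1 true — at most one ✓
  (7) {v4, v5, v6, v1}: 0 true — none ✓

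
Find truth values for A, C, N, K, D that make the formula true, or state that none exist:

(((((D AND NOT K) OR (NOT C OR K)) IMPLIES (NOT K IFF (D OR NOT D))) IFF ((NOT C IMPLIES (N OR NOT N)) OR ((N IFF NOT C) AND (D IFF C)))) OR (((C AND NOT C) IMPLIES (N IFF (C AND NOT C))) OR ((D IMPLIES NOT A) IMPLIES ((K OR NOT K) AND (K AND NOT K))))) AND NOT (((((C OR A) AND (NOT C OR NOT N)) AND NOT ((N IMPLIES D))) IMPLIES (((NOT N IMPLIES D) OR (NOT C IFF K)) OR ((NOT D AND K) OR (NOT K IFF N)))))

The conjunct NOT (((((C OR A) AND (NOT C OR NOT N)) AND NOT ((N IMPLIES D))) IMPLIES (((NOT N IMPLIES D) OR (NOT C IFF K)) OR ((NOT D AND K) OR (NOT K IFF N))))) is unsatisfiable on its own:
  N = True: this becomes NOT (((((C OR A) AND NOT C) AND NOT D) IMPLIES True)) = False.
  N = False: this becomes NOT ((False IMPLIES ((D OR (NOT C IFF K)) OR ((NOT D AND K) OR K)))) = False.
So the whole conjunction is unsatisfiable.

The formula is unsatisfiable.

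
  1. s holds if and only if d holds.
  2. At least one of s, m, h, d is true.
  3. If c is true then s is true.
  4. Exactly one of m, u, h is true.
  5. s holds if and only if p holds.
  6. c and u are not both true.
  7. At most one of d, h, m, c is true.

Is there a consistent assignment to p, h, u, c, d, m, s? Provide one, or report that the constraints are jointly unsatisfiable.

p=F; h=F; u=F; c=F; d=F; m=T; s=F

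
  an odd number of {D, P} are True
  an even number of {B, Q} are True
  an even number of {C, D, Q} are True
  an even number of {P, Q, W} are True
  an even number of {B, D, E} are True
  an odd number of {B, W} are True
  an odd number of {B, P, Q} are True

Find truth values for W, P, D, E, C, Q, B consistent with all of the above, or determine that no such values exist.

W = False; P = True; D = False; E = True; C = True; Q = True; B = True

{D, P}: 1 true → odd ✓
{B, Q}: 2 true → even ✓
{C, D, Q}: 2 true → even ✓
{P, Q, W}: 2 true → even ✓
{B, D, E}: 2 true → even ✓
{B, W}: 1 true → odd ✓
{B, P, Q}: 3 true → odd ✓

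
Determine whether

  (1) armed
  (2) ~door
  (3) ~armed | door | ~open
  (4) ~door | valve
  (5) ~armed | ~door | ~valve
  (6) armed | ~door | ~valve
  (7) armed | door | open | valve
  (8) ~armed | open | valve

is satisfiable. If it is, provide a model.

Unit clause (armed) forces armed = True.
Unit clause (~door) forces door = False.
In (~armed | door | ~open) only ~open is left, so open = False.
In (~armed | open | valve) only valve is left, so valve = True.
All clauses satisfied.

open: False, valve: True, door: False, armed: True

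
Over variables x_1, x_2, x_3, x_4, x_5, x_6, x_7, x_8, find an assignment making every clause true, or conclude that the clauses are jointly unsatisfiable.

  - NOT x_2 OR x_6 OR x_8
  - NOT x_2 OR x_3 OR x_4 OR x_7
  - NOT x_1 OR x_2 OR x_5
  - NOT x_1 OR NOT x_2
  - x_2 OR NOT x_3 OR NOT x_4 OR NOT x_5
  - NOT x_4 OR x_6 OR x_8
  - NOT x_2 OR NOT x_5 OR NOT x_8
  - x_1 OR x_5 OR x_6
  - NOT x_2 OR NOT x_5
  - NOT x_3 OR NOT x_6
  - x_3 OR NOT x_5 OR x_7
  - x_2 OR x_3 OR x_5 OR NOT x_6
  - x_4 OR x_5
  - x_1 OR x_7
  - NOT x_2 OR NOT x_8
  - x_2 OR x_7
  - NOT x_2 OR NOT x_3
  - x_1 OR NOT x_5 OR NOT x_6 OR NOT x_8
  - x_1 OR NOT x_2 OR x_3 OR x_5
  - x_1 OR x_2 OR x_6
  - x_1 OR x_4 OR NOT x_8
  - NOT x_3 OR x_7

x_1=T, x_2=F, x_3=F, x_4=F, x_5=T, x_6=F, x_7=T, x_8=T

Set x_1 = True.
  then (NOT x_1 OR NOT x_2) forces x_2 = False.
  then (x_2 OR x_7) forces x_7 = True.
  then (NOT x_1 OR x_2 OR x_5) forces x_5 = True.
Set x_3 = False.
Set x_4 = False.
Set x_6 = False.
Set x_8 = True.
All clauses satisfied.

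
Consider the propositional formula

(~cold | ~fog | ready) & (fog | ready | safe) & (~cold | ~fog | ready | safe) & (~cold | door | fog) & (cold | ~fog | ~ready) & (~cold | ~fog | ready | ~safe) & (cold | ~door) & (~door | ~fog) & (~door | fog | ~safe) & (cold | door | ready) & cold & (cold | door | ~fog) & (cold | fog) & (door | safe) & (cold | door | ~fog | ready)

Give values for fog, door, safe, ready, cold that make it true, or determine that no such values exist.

fog = True, door = False, safe = True, ready = True, cold = True

Unit clause (cold) forces cold = True.
Set fog = True.
  then (~cold | ~fog | ready) forces ready = True.
  then (~door | ~fog) forces door = False.
  then (door | safe) forces safe = True.
All clauses satisfied.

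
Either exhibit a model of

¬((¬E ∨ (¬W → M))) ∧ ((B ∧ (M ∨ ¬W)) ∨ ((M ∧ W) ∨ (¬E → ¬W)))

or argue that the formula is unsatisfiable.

M = False, B = True, W = False, E = True

  ¬((¬E ∨ (¬W → M))) = True
    ¬E ∨ (¬W → M) = False
      ¬E = False
      ¬W → M = False
        ¬W = True
  (B ∧ (M ∨ ¬W)) ∨ ((M ∧ W) ∨ (¬E → ¬W)) = True
    B ∧ (M ∨ ¬W) = True
      M ∨ ¬W = True
        ¬W = True
    (M ∧ W) ∨ (¬E → ¬W) = True
      M ∧ W = False
      ¬E → ¬W = True
        ¬E = False
        ¬W = True
Both conjuncts True, so the formula holds.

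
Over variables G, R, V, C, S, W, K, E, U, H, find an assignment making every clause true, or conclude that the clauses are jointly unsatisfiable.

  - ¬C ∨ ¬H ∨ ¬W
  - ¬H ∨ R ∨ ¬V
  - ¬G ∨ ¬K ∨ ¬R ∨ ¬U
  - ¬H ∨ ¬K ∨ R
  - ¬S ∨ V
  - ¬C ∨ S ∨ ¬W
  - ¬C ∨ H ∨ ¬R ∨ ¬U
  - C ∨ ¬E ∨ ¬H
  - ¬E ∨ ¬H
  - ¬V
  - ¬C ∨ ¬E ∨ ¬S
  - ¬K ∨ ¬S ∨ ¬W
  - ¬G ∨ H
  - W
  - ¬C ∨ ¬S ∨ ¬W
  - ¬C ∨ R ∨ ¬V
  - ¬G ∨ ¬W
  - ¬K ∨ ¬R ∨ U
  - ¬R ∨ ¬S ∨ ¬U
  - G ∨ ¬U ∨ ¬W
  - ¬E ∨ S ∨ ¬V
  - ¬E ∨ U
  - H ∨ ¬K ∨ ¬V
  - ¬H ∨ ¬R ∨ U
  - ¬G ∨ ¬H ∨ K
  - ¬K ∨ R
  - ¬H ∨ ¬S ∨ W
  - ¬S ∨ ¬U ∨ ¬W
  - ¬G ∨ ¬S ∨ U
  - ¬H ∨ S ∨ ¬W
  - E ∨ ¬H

Unit clause (¬V) forces V = False.
Unit clause (W) forces W = True.
In (¬G ∨ ¬W) only ¬G is left, so G = False.
In (G ∨ ¬U ∨ ¬W) only ¬U is left, so U = False.
In (¬E ∨ U) only ¬E is left, so E = False.
In (E ∨ ¬H) only ¬H is left, so H = False.
In (¬S ∨ V) only ¬S is left, so S = False.
In (¬C ∨ S ∨ ¬W) only ¬C is left, so C = False.
Set R = True.
  then (¬K ∨ ¬R ∨ U) forces K = False.
All clauses satisfied.

G = False, R = True, V = False, C = False, S = False, W = True, K = False, E = False, U = False, H = False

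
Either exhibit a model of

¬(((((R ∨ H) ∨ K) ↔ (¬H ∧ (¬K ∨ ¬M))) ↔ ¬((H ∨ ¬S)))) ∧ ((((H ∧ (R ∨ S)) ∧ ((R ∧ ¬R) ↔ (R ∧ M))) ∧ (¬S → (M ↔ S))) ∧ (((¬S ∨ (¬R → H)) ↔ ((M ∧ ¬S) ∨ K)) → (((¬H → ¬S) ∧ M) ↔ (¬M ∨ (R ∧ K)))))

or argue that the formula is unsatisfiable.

Case H = True: the conjunct ¬(((((R ∨ H) ∨ K) ↔ (¬H ∧ (¬K ∨ ¬M))) ↔ ¬((H ∨ ¬S)))) becomes ¬((False ↔ False)) = False.
Case H = False: the conjunct H is False.
Both cases fail — unsatisfiable.

Unsatisfiable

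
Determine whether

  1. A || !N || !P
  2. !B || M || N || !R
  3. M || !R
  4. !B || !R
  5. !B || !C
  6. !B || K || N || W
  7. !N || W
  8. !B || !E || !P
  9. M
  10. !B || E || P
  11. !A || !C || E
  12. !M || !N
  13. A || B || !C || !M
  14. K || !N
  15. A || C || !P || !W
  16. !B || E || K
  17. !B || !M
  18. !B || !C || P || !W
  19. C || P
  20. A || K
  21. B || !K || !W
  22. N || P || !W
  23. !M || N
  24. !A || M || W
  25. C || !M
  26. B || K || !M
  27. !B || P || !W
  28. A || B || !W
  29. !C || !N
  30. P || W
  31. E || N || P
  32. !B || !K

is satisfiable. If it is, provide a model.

The formula is unsatisfiable.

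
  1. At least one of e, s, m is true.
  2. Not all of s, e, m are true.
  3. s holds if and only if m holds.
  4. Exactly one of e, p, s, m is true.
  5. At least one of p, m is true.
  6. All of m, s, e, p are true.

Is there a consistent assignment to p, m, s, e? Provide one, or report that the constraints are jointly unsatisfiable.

Unsatisfiable

Case m = True:
  (3) with m=T forces s = True.
  Constraint (4) is violated (s=T, m=T) — contradiction.
Case m = False:
  Constraint (6) is violated (m=F) — contradiction.
Both cases fail — unsatisfiable.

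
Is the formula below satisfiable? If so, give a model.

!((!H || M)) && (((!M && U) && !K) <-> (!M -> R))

R: False, H: True, K: True, M: False, U: True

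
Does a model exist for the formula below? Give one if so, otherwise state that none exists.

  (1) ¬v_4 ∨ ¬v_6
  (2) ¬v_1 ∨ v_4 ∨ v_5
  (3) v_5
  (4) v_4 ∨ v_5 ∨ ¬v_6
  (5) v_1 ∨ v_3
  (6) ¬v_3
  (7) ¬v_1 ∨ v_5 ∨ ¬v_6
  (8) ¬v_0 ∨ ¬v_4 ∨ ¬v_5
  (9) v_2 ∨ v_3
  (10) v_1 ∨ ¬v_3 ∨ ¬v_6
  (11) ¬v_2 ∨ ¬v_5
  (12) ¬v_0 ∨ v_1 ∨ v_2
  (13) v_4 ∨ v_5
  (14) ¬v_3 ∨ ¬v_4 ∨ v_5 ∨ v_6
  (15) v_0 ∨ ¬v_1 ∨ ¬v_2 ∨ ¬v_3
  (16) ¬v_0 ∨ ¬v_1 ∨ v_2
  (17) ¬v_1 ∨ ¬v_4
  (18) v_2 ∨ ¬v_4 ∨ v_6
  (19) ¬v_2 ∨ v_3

Case v_2 = True:
  (v_5) forces v_5 = True.
  Clause (¬v_2 ∨ ¬v_5) is falsified — contradiction.
Case v_2 = False:
  (v_5) forces v_5 = True.
  (¬v_3) forces v_3 = False.
  Clause (v_2 ∨ v_3) is falsified — contradiction.
Both cases fail, so the formula is unsatisfiable.

The formula is unsatisfiable.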